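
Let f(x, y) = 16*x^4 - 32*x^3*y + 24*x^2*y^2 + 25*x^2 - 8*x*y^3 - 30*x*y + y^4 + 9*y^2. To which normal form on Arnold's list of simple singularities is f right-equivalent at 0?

A3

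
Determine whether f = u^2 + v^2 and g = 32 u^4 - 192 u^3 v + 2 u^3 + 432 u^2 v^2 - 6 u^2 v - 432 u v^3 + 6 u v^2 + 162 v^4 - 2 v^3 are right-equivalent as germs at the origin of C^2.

No.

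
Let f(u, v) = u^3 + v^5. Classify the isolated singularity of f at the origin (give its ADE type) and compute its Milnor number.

The Hessian of f at 0 has rank 0. Corank 2; j^3 = u^3 is a perfect cube, so E-series; the 5-jet and mu = 8 give E_8.

Type E_8, Milnor number mu = 8.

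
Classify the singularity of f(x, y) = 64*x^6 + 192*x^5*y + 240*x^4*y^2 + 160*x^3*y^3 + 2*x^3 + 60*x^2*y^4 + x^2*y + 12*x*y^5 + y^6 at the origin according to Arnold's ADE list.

The Hessian of f at 0 is [[0, 0], [0, 0]] with rank 0, so corank 2. A Groebner basis of the Jacobian ideal J(f) in C{x,y} is {-x*y/12 + y^5, x*y^2, x^2 + x*y/2}; counting standard monomials gives mu = 7. Corank 2; j^3 = x^2*(2*x + y) has shape L^2 M (L != M), so D-series; mu = 7 gives D_7.

D_{7}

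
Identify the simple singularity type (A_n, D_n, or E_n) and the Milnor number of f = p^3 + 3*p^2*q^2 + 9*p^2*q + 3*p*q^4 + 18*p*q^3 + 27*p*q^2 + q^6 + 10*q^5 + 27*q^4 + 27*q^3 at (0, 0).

The Hessian of f at 0 is [[0, 0], [0, 0]] with rank 0, so corank 2. A Groebner basis of the Jacobian ideal J(f) in C{p,q} is {q^4, p^3 + 9*p^2*q - 27*p^2/2 - 81*p*q - 54*q^3 - 243*q^2/2, p^2/2 + p*q^2 + 3*p*q + 3*q^3 + 9*q^2/2}; counting standard monomials gives mu = 8. Corank 2; j^3 = (p + 3*q)^3 is a perfect cube, so E-series; the 5-jet and mu = 8 give E_8.

Type E_{8}, Milnor number mu = 8.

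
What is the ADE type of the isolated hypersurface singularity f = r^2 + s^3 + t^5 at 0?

The Hessian of f at 0 has rank 1. Corank 2; j^3 = s^3 is a perfect cube, so E-series; the 5-jet and mu = 8 give E_8.

E_{8}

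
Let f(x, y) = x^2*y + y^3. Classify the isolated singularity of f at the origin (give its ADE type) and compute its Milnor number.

The Hessian of f at 0 has rank 0. Corank 2; j^3 = y*(x^2 + y^2) splits into three distinct lines over C (the quadratic factor has nonzero discriminant), so D_4.

Type D_{4}, Milnor number mu = 4.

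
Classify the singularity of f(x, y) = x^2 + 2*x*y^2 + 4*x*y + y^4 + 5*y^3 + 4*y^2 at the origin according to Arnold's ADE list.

The Hessian of f at 0 is [[2, 4], [4, 8]] with rank 1, so corank 1. A Groebner basis of the Jacobian ideal J(f) in C{x,y} is {y^2, x + 2*y}; counting standard monomials gives mu = 2. Corank 1: A-series; mu = 2 gives A_2.

A_2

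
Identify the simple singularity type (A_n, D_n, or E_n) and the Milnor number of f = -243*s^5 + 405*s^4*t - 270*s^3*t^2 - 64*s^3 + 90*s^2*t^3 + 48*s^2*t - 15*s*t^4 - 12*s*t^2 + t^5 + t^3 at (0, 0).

The Hessian of f at 0 has rank 0. Corank 2; j^3 = -(4*s - t)^3 is a perfect cube, so E-series; the 5-jet and mu = 8 give E_8.

Type E_8, Milnor number mu = 8.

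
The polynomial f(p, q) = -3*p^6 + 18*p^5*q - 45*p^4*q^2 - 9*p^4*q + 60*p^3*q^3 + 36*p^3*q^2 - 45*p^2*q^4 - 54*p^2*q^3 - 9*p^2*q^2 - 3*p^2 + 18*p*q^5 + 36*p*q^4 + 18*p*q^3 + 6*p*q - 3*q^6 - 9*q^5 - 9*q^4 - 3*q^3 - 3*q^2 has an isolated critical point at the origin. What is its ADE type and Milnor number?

Type A_{2}, Milnor number mu = 2.

The Hessian of f at 0 is [[-6, 6], [6, -6]] with rank 1, so corank 1. A Groebner basis of the Jacobian ideal J(f) in C{p,q} is {q^2, p - q}; counting standard monomials gives mu = 2. Corank 1: A-series; mu = 2 gives A_2.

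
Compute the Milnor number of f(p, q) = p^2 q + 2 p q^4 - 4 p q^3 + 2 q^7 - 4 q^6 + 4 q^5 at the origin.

8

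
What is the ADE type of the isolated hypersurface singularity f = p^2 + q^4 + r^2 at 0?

The Hessian of f at 0 is [[2, 0, 0], [0, 0, 0], [0, 0, 2]] with rank 2, so corank 1. A Groebner basis of the Jacobian ideal J(f) in C{p,q,r} is {q^3, p, r}; counting standard monomials gives mu = 3. Corank 1: A-series; mu = 3 gives A_3.

A_{3}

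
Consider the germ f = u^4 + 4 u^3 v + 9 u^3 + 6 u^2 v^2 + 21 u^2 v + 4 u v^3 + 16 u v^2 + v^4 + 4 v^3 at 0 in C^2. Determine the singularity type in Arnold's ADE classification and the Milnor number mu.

The Hessian of f at 0 has rank 0. Corank 2; j^3 = (u + v)*(3*u + 2*v)^2 has shape L^2 M (L != M), so D-series; mu = 5 gives D_5.

Type D_5, Milnor number mu = 5.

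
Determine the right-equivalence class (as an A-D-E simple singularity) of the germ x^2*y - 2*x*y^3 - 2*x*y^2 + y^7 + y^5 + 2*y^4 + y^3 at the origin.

The Hessian of f at 0 has rank 0. Corank 2; j^3 = y*(x - y)^2 has shape L^2 M (L != M), so D-series; mu = 8 gives D_8.

D_{8}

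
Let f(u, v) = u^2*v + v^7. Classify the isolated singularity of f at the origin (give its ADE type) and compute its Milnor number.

Type D_{8}, Milnor number mu = 8.

The Hessian of f at 0 is [[0, 0], [0, 0]] with rank 0, so corank 2. A Groebner basis of the Jacobian ideal J(f) in C{u,v} is {u^2/7 + v^6, u^3, u*v}; counting standard monomials gives mu = 8. Corank 2; j^3 = u^2*v has shape L^2 M (L != M), so D-series; mu = 8 gives D_8.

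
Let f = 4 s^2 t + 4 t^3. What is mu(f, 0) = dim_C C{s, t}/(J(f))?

The Hessian of f at 0 has rank 0. Corank 2; j^3 = 4*t*(s^2 + t^2) splits into three distinct lines over C (the quadratic factor has nonzero discriminant), so D_4.

4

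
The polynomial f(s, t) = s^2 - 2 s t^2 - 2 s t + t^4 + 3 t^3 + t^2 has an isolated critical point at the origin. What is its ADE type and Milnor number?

Type A_{2}, Milnor number mu = 2.

The Hessian of f at 0 has rank 1. Corank 1: A-series; mu = 2 gives A_2.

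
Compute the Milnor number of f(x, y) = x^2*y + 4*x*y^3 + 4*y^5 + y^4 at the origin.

The Hessian of f at 0 is [[0, 0], [0, 0]] with rank 0, so corank 2. A Groebner basis of the Jacobian ideal J(f) in C{x,y} is {x*y^2, x*y/2 + y^3, x^2 - 2*x*y}; counting standard monomials gives mu = 5. Corank 2; j^3 = x^2*y has shape L^2 M (L != M), so D-series; mu = 5 gives D_5.

5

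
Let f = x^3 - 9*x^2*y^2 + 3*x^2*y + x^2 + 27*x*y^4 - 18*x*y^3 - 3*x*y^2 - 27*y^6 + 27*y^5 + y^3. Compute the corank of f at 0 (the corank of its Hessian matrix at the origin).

1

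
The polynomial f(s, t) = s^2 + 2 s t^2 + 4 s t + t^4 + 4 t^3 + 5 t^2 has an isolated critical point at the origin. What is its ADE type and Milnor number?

The Hessian of f at 0 has rank 2. Corank 0: nondegenerate Morse point, so A_1.

Type A_1, Milnor number mu = 1.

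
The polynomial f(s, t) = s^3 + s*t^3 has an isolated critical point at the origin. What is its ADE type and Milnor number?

Type E7, Milnor number mu = 7.

The Hessian of f at 0 is [[0, 0], [0, 0]] with rank 0, so corank 2. A Groebner basis of the Jacobian ideal J(f) in C{s,t} is {s^3, s*t^2, 3*s^2 + t^3}; counting standard monomials gives mu = 7. Corank 2; j^3 = s^3 is a perfect cube, so E-series; the 4-jet and mu = 7 give E_7.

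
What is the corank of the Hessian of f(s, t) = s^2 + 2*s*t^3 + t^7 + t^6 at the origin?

Hessian at 0 has rank 1.

1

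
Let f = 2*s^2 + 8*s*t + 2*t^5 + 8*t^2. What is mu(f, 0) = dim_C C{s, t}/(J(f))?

The Hessian of f at 0 has rank 1. Corank 1: A-series; mu = 4 gives A_4.

4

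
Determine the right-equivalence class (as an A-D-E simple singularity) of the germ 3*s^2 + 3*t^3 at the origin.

A_{2}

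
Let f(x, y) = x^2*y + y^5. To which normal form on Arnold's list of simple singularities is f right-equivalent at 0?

D_6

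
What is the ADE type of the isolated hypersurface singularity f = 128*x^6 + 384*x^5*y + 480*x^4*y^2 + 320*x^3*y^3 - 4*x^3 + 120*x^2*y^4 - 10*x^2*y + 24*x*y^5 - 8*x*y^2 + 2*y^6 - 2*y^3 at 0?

The Hessian of f at 0 is [[0, 0], [0, 0]] with rank 0, so corank 2. A Groebner basis of the Jacobian ideal J(f) in C{x,y} is {x*y/12 + y^5 + y^2/12, x*y^2 + y^3, x^2 + 3*x*y/2 + y^2/2}; counting standard monomials gives mu = 7. Corank 2; j^3 = -2*(x + y)^2*(2*x + y) has shape L^2 M (L != M), so D-series; mu = 7 gives D_7.

D_7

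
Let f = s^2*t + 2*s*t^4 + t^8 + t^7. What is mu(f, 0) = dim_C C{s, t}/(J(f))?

9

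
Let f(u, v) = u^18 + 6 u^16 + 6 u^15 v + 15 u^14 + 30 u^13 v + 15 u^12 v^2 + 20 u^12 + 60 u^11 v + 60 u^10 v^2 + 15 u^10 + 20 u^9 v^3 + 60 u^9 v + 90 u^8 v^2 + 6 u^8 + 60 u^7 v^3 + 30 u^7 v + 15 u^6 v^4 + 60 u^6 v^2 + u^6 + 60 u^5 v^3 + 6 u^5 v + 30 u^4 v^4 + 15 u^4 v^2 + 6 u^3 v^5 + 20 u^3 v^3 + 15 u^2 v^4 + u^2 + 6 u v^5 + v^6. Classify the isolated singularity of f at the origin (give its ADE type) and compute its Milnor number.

Type A_{5}, Milnor number mu = 5.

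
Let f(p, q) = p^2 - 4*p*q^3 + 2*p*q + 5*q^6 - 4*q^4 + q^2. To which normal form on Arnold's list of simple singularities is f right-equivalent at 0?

The Hessian of f at 0 is [[2, 2], [2, 2]] with rank 1, so corank 1. A Groebner basis of the Jacobian ideal J(f) in C{p,q} is {p*q^2 + p/2 + q/2, -p/2 + q^3 - q/2, p^2 + 2*p*q + q^2}; counting standard monomials gives mu = 5. Corank 1: A-series; mu = 5 gives A_5.

A5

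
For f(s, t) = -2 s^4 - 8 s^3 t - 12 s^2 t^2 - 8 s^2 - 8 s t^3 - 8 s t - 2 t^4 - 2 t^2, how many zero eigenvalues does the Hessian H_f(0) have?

1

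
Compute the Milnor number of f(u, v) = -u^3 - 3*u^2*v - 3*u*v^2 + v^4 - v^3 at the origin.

The Hessian of f at 0 has rank 0. Corank 2; j^3 = -(u + v)^3 is a perfect cube, so E-series; the 4-jet and mu = 6 give E_6.

6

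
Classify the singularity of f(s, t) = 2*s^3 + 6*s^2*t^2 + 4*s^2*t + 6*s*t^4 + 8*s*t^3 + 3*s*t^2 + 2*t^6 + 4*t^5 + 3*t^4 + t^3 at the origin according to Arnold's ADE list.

The Hessian of f at 0 has rank 0. Corank 2; j^3 = (s + t)*(2*s^2 + 2*s*t + t^2) splits into three distinct lines over C (the quadratic factor has nonzero discriminant), so D_4.

D4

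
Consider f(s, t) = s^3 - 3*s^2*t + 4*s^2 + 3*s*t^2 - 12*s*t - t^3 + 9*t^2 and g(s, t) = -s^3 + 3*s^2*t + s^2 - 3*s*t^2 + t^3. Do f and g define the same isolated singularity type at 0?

The Hessian of f at 0 has rank 1. Corank 1: A-series; mu = 2 gives A_2. The Hessian of g at 0 has rank 1. Corank 1: A-series; mu = 2 gives A_2. Both have type A_2, hence right-equivalent.

Yes.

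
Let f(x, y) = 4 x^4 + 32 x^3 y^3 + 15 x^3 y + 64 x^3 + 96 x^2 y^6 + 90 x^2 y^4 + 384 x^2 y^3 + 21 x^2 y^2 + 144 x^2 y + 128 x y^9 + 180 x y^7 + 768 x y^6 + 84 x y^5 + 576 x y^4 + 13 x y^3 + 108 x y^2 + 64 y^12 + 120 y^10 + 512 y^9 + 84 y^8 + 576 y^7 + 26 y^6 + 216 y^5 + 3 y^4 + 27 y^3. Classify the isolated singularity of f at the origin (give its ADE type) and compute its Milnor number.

Type E7, Milnor number mu = 7.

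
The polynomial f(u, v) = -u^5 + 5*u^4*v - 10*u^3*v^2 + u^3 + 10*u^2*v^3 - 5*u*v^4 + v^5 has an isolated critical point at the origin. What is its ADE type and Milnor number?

Type E8, Milnor number mu = 8.

The Hessian of f at 0 has rank 0. Corank 2; j^3 = u^3 is a perfect cube, so E-series; the 5-jet and mu = 8 give E_8.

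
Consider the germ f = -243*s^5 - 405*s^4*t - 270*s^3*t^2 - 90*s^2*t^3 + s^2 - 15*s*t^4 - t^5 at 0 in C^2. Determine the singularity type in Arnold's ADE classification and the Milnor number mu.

Type A_{4}, Milnor number mu = 4.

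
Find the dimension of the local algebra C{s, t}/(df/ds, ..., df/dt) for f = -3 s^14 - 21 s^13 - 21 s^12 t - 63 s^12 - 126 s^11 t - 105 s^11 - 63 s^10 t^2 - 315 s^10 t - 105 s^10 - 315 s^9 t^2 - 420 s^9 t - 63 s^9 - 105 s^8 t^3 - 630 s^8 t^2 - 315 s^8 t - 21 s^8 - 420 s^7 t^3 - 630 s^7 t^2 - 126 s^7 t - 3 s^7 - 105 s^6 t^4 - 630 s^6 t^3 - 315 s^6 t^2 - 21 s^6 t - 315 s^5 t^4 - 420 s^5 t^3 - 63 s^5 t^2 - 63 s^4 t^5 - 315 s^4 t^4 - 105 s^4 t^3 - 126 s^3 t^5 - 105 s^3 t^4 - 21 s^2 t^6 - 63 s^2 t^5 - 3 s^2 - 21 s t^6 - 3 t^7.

6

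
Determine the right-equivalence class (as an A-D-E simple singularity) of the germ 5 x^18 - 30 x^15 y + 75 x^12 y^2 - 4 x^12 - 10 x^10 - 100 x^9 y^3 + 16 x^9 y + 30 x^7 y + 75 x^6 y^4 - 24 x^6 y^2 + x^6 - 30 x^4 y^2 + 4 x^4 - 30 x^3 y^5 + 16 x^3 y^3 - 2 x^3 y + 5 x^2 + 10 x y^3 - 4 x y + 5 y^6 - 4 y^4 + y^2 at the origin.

A1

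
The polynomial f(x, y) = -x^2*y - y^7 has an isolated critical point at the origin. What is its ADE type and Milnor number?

Type D_8, Milnor number mu = 8.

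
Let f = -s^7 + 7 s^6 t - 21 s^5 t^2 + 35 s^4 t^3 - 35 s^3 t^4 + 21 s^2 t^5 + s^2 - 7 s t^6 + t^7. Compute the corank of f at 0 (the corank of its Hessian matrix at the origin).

1

Hessian at 0 has rank 1.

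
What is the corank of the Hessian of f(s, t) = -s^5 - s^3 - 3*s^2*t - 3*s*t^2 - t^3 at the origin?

2

The Hessian at 0 is [[0, 0], [0, 0]] of rank 0; hence corank 2.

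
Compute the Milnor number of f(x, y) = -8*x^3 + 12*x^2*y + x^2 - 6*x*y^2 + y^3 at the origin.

2

The Hessian of f at 0 has rank 1. Corank 1: A-series; mu = 2 gives A_2.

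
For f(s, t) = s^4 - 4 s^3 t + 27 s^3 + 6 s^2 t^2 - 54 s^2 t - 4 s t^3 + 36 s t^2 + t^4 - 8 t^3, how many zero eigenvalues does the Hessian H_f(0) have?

The Hessian at 0 is [[0, 0], [0, 0]] of rank 0; hence corank 2.

2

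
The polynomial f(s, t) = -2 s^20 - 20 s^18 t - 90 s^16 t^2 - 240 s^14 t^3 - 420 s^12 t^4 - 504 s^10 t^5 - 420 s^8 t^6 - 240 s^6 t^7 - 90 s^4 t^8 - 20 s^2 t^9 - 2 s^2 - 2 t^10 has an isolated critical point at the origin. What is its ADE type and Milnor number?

Type A_9, Milnor number mu = 9.

The Hessian of f at 0 has rank 1. Corank 1: A-series; mu = 9 gives A_9.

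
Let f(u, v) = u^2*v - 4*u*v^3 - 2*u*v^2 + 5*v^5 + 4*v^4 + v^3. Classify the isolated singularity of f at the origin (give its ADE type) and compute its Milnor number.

Type D_{6}, Milnor number mu = 6.

The Hessian of f at 0 is [[0, 0], [0, 0]] with rank 0, so corank 2. A Groebner basis of the Jacobian ideal J(f) in C{u,v} is {u^3 + 6*u^2 - 25*u*v/2 + 13*v^2/2, u^2*v + 4*u^2 - 17*u*v/2 + 9*v^2/2, 2*u^2 + u*v^2 - 9*u*v/2 + 5*v^2/2, -u*v/2 + v^3 + v^2/2}; counting standard monomials gives mu = 6. Corank 2; j^3 = v*(u - v)^2 has shape L^2 M (L != M), so D-series; mu = 6 gives D_6.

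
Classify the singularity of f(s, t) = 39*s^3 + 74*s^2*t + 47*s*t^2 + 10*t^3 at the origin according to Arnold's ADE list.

D_4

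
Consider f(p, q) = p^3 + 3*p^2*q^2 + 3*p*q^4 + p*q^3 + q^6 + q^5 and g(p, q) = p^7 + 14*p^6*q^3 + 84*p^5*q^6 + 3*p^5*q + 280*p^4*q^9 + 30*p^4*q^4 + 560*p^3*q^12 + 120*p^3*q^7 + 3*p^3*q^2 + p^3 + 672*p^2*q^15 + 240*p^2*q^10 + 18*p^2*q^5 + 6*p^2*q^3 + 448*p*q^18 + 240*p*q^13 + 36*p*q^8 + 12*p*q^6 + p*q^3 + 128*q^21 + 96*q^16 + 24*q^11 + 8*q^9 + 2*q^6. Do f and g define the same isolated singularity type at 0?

The Hessian of f at 0 has rank 0. Corank 2; j^3 = p^3 is a perfect cube, so E-series; the 4-jet and mu = 7 give E_7. The Hessian of g at 0 has rank 0. Corank 2; j^3 = p^3 is a perfect cube, so E-series; the 4-jet and mu = 7 give E_7. Both have type E_7, hence right-equivalent.

Yes.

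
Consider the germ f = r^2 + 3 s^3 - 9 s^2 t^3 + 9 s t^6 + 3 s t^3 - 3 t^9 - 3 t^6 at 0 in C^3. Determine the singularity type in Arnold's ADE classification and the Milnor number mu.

Type E7, Milnor number mu = 7.

The Hessian of f at 0 has rank 1. Corank 2; j^3 = 3*s^3 is a perfect cube, so E-series; the 4-jet and mu = 7 give E_7.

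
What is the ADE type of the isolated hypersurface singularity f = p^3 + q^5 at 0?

E_8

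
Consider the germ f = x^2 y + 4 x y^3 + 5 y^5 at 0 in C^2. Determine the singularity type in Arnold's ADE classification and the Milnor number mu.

Type D_{6}, Milnor number mu = 6.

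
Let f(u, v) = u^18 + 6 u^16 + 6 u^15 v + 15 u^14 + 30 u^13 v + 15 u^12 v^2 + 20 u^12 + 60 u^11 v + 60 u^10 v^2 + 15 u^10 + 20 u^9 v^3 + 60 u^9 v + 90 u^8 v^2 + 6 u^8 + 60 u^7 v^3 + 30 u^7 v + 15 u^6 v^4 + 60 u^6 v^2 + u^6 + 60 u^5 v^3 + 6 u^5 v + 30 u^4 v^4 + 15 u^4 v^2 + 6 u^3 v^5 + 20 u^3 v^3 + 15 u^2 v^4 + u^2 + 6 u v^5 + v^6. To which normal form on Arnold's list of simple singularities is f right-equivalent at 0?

A5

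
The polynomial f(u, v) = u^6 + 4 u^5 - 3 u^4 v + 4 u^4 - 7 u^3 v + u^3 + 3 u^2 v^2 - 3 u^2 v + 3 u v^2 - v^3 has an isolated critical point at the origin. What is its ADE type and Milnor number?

Type E7, Milnor number mu = 7.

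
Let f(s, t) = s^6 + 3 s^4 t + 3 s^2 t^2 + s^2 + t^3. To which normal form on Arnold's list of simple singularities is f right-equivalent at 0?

The Hessian of f at 0 has rank 1. Corank 1: A-series; mu = 2 gives A_2.

A2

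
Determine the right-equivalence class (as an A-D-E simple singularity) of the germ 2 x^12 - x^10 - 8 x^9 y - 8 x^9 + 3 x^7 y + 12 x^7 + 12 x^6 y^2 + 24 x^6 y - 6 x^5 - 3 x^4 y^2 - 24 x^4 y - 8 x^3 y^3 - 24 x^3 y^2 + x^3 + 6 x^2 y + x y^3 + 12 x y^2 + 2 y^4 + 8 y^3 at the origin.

E_{7}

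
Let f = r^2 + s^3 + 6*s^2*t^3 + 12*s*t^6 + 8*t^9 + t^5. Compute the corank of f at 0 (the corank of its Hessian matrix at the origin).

Hessian at 0 has rank 1.

2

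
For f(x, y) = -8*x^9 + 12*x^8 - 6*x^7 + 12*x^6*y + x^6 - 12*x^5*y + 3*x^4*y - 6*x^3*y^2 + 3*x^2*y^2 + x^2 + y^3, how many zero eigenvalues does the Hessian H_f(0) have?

1

The Hessian at 0 is [[2, 0], [0, 0]] of rank 1; hence corank 1.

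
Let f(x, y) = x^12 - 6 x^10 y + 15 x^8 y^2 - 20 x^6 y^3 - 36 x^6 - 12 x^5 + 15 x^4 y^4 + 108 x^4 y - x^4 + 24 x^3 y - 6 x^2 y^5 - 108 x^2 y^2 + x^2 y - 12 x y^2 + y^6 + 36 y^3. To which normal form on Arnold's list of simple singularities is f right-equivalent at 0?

D_{7}

The Hessian of f at 0 has rank 0. Corank 2; j^3 = y*(x - 6*y)^2 has shape L^2 M (L != M), so D-series; mu = 7 gives D_7.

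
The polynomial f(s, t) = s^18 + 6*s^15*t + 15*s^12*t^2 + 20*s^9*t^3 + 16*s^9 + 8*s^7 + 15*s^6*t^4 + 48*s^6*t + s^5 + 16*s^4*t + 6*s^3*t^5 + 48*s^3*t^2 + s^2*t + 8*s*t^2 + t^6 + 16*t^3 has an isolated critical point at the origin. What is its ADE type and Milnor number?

The Hessian of f at 0 has rank 0. Corank 2; j^3 = t*(s + 4*t)^2 has shape L^2 M (L != M), so D-series; mu = 7 gives D_7.

Type D_7, Milnor number mu = 7.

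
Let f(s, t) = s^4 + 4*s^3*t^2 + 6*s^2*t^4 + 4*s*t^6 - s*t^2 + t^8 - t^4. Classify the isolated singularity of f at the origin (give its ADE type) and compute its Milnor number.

Type D_{5}, Milnor number mu = 5.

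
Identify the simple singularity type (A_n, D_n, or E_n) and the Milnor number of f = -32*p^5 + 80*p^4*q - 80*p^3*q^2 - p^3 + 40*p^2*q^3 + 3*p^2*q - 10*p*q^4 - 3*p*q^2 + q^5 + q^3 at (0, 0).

The Hessian of f at 0 is [[0, 0], [0, 0]] with rank 0, so corank 2. A Groebner basis of the Jacobian ideal J(f) in C{p,q} is {q^5, p*q^3 - 7*q^4/8, p^2 - 2*p*q + q^2}; counting standard monomials gives mu = 8. Corank 2; j^3 = -(p - q)^3 is a perfect cube, so E-series; the 5-jet and mu = 8 give E_8.

Type E_{8}, Milnor number mu = 8.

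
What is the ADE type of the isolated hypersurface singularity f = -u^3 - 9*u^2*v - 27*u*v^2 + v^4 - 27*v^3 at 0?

E_{6}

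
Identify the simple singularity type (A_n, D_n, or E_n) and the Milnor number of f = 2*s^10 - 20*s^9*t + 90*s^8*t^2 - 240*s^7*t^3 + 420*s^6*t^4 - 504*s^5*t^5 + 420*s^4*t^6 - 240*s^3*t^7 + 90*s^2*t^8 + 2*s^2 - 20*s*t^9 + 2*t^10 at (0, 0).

Type A_{9}, Milnor number mu = 9.

The Hessian of f at 0 has rank 1. Corank 1: A-series; mu = 9 gives A_9.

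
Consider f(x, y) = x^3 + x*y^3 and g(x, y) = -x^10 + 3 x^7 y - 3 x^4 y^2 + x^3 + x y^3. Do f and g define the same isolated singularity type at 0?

Yes.

The Hessian of f at 0 has rank 0. Corank 2; j^3 = x^3 is a perfect cube, so E-series; the 4-jet and mu = 7 give E_7. The Hessian of g at 0 has rank 0. Corank 2; j^3 = x^3 is a perfect cube, so E-series; the 4-jet and mu = 7 give E_7. Both have type E_7, hence right-equivalent.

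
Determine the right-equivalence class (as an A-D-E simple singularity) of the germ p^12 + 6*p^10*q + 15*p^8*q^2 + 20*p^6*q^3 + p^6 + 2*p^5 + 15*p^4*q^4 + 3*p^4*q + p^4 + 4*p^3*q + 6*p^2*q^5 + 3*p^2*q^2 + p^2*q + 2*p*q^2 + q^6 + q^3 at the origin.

D_{7}

The Hessian of f at 0 is [[0, 0], [0, 0]] with rank 0, so corank 2. A Groebner basis of the Jacobian ideal J(f) in C{p,q} is {-5*p^2/9 - 8*p*q/9 + q^4 + 2*q^3/9 - q^2/3, p^3 - p^2/3 - 7*p*q/3 - 2*q^3/3 - 2*q^2, p^2*q + p*q + q^2, p^2/9 + p*q^2 - 2*p*q/9 + 5*q^3/9 - q^2/3}; counting standard monomials gives mu = 7. Corank 2; j^3 = q*(p + q)^2 has shape L^2 M (L != M), so D-series; mu = 7 gives D_7.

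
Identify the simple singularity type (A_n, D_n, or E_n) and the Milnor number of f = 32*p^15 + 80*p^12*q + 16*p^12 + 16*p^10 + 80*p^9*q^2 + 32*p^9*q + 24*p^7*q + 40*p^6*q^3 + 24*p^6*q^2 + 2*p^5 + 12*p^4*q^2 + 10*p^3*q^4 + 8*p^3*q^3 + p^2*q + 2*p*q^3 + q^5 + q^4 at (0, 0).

Type D5, Milnor number mu = 5.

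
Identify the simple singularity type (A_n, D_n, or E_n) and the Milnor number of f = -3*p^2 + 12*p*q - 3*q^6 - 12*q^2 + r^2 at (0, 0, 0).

The Hessian of f at 0 has rank 2. Corank 1: A-series; mu = 5 gives A_5.

Type A5, Milnor number mu = 5.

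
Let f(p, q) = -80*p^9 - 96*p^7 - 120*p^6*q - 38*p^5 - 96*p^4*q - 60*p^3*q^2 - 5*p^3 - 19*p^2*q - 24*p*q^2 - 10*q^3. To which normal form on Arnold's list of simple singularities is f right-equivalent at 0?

D4

The Hessian of f at 0 has rank 0. Corank 2; j^3 = -(p + q)*(5*p^2 + 14*p*q + 10*q^2) splits into three distinct lines over C (the quadratic factor has nonzero discriminant), so D_4.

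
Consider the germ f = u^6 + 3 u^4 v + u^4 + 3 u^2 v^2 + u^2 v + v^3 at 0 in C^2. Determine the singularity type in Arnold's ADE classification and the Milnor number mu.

Type D_4, Milnor number mu = 4.

The Hessian of f at 0 is [[0, 0], [0, 0]] with rank 0, so corank 2. A Groebner basis of the Jacobian ideal J(f) in C{u,v} is {v^3, u^2 + 3*v^2, u*v}; counting standard monomials gives mu = 4. Corank 2; j^3 = v*(u^2 + v^2) splits into three distinct lines over C (the quadratic factor has nonzero discriminant), so D_4.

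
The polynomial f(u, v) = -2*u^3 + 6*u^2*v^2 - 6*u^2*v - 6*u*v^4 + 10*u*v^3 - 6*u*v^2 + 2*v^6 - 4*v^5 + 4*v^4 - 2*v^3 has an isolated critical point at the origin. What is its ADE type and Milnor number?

The Hessian of f at 0 is [[0, 0], [0, 0]] with rank 0, so corank 2. A Groebner basis of the Jacobian ideal J(f) in C{u,v} is {-u^2 - 2*u*v + v^4 - v^3/3 - v^2, u^3 - 4*u^2 - 8*u*v - v^3/3 - 4*v^2, u^2*v + 7*u^2/3 + 14*u*v/3 - 2*v^3/9 + 7*v^2/3, -u^2 + u*v^2 - 2*u*v + 2*v^3/3 - v^2}; counting standard monomials gives mu = 7. Corank 2; j^3 = -2*(u + v)^3 is a perfect cube, so E-series; the 4-jet and mu = 7 give E_7.

Type E_7, Milnor number mu = 7.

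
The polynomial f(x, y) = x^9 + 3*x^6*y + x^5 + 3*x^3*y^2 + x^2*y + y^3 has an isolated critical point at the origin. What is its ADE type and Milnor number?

Type D_4, Milnor number mu = 4.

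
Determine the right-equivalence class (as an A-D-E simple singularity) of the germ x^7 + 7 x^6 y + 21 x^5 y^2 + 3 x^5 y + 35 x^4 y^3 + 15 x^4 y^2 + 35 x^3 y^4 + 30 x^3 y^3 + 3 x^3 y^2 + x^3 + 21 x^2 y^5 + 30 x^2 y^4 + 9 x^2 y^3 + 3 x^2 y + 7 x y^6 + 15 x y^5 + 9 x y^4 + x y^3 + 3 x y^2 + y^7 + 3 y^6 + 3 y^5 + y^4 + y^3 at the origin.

E_{7}

The Hessian of f at 0 has rank 0. Corank 2; j^3 = (x + y)^3 is a perfect cube, so E-series; the 4-jet and mu = 7 give E_7.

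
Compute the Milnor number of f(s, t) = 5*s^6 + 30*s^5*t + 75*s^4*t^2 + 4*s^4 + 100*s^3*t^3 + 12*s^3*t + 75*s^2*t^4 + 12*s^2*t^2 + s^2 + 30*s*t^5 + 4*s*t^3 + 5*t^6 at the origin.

5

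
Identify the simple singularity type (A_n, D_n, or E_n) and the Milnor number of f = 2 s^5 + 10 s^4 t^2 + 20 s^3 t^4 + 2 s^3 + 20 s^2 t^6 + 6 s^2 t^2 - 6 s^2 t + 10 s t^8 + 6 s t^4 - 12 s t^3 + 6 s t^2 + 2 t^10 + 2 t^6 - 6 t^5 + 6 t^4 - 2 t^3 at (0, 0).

The Hessian of f at 0 has rank 0. Corank 2; j^3 = 2*(s - t)^3 is a perfect cube, so E-series; the 5-jet and mu = 8 give E_8.

Type E8, Milnor number mu = 8.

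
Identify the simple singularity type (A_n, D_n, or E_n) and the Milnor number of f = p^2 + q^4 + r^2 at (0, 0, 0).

Type A3, Milnor number mu = 3.

The Hessian of f at 0 has rank 2. Corank 1: A-series; mu = 3 gives A_3.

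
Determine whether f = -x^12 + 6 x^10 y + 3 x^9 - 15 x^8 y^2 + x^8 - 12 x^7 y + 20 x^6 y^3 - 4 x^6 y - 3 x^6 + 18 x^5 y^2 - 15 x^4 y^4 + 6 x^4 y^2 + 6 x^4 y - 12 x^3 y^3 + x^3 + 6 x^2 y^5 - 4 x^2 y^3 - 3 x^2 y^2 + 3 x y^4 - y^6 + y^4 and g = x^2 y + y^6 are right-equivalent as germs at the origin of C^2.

No.

The Hessian of f at 0 is [[0, 0], [0, 0]] with rank 0, so corank 2. A Groebner basis of the Jacobian ideal J(f) in C{x,y} is {x^3, x^2*y, -x^2/2 + x*y^2, y^3}; counting standard monomials gives mu = 6. Corank 2; j^3 = x^3 is a perfect cube, so E-series; the 4-jet and mu = 6 give E_6. The Hessian of g at 0 is [[0, 0], [0, 0]] with rank 0, so corank 2. A Groebner basis of the Jacobian ideal J(g) in C{x,y} is {x^2/6 + y^5, x^3, x*y}; counting standard monomials gives mu = 7. Corank 2; j^3 = x^2*y has shape L^2 M (L != M), so D-series; mu = 7 gives D_7. f is E_6 but g is D_7, hence not right-equivalent.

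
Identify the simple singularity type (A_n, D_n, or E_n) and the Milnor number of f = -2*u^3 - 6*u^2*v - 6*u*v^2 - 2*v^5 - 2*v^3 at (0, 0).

Type E8, Milnor number mu = 8.

The Hessian of f at 0 is [[0, 0], [0, 0]] with rank 0, so corank 2. A Groebner basis of the Jacobian ideal J(f) in C{u,v} is {v^4, u^2 + 2*u*v + v^2}; counting standard monomials gives mu = 8. Corank 2; j^3 = -2*(u + v)^3 is a perfect cube, so E-series; the 5-jet and mu = 8 give E_8.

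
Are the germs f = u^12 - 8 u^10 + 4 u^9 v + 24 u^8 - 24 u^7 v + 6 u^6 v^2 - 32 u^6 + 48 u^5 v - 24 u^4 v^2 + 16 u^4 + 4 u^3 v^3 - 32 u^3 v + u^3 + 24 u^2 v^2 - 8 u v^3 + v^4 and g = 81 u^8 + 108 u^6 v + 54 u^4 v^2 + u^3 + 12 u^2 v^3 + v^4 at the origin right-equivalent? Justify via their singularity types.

Yes.

The Hessian of f at 0 has rank 0. Corank 2; j^3 = u^3 is a perfect cube, so E-series; the 4-jet and mu = 6 give E_6. The Hessian of g at 0 has rank 0. Corank 2; j^3 = u^3 is a perfect cube, so E-series; the 4-jet and mu = 6 give E_6. Both have type E_6, hence right-equivalent.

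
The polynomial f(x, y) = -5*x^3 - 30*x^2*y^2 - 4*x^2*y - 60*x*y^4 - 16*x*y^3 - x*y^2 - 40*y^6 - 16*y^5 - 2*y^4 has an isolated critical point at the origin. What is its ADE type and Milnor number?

Type D_{4}, Milnor number mu = 4.

The Hessian of f at 0 has rank 0. Corank 2; j^3 = -x*(5*x^2 + 4*x*y + y^2) splits into three distinct lines over C (the quadratic factor has nonzero discriminant), so D_4.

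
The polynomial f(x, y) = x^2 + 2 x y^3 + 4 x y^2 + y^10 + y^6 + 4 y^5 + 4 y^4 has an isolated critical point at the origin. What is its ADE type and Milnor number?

Type A9, Milnor number mu = 9.

The Hessian of f at 0 has rank 1. Corank 1: A-series; mu = 9 gives A_9.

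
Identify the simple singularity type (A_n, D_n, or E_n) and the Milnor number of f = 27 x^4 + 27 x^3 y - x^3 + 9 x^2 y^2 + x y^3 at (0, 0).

Type E7, Milnor number mu = 7.

The Hessian of f at 0 has rank 0. Corank 2; j^3 = -x^3 is a perfect cube, so E-series; the 4-jet and mu = 7 give E_7.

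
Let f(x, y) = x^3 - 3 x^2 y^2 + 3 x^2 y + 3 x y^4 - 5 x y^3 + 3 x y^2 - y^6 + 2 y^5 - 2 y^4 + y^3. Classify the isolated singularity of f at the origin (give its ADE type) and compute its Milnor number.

Type E_7, Milnor number mu = 7.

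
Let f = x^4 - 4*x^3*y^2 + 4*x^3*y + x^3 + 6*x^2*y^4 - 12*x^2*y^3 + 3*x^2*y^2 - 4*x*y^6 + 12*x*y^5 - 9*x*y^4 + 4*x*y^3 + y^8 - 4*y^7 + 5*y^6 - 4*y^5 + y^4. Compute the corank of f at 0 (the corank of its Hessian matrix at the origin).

2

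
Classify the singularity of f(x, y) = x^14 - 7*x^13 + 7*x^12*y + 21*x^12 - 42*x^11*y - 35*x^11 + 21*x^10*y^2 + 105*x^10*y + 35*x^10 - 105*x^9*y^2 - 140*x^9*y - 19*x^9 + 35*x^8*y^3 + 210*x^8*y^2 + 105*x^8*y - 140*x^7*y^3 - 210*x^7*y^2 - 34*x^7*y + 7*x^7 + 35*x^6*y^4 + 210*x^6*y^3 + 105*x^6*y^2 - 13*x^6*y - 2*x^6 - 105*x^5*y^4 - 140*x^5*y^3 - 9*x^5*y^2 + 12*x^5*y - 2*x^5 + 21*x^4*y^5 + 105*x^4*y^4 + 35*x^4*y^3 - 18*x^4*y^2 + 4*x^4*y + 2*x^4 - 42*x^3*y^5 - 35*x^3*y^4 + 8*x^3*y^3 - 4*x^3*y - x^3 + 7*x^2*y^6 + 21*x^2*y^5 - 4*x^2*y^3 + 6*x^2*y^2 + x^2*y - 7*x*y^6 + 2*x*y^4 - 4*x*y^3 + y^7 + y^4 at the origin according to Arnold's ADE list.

D_5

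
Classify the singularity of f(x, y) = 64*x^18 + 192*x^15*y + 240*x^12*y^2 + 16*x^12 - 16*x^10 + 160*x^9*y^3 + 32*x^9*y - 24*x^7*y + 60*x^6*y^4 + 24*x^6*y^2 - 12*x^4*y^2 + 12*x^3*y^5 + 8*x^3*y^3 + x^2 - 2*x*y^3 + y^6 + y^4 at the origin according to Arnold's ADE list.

A_3

The Hessian of f at 0 has rank 1. Corank 1: A-series; mu = 3 gives A_3.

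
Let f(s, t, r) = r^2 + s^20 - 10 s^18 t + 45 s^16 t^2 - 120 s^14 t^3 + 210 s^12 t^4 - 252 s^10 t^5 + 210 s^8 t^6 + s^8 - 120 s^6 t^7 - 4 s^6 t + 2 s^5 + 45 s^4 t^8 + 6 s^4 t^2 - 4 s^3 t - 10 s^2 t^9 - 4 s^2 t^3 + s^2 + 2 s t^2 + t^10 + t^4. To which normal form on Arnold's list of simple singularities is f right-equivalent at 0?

A_9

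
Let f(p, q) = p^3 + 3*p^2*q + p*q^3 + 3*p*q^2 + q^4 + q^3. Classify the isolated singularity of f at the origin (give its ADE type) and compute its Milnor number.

Type E_7, Milnor number mu = 7.

The Hessian of f at 0 is [[0, 0], [0, 0]] with rank 0, so corank 2. A Groebner basis of the Jacobian ideal J(f) in C{p,q} is {p^3 + 3*p^2*q + 6*p^2 + 12*p*q + 6*q^2, -3*p^2 + p*q^2 - 6*p*q - 3*q^2, 3*p^2 + 6*p*q + q^3 + 3*q^2}; counting standard monomials gives mu = 7. Corank 2; j^3 = (p + q)^3 is a perfect cube, so E-series; the 4-jet and mu = 7 give E_7.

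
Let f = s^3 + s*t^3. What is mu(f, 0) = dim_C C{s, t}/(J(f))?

7

The Hessian of f at 0 has rank 0. Corank 2; j^3 = s^3 is a perfect cube, so E-series; the 4-jet and mu = 7 give E_7.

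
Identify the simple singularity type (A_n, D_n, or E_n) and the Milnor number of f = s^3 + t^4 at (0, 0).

The Hessian of f at 0 has rank 0. Corank 2; j^3 = s^3 is a perfect cube, so E-series; the 4-jet and mu = 6 give E_6.

Type E_{6}, Milnor number mu = 6.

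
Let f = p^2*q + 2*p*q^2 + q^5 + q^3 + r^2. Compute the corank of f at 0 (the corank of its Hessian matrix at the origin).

2

Hessian at 0 has rank 1.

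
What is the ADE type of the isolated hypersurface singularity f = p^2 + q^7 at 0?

A_6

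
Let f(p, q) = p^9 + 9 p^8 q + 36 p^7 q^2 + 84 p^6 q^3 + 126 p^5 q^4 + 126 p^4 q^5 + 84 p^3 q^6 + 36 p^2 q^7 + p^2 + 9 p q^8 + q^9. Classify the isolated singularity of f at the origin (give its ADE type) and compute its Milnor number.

Type A_{8}, Milnor number mu = 8.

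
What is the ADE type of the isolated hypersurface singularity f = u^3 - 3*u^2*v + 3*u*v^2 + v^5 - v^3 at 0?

The Hessian of f at 0 is [[0, 0], [0, 0]] with rank 0, so corank 2. A Groebner basis of the Jacobian ideal J(f) in C{u,v} is {v^4, u^2 - 2*u*v + v^2}; counting standard monomials gives mu = 8. Corank 2; j^3 = (u - v)^3 is a perfect cube, so E-series; the 5-jet and mu = 8 give E_8.

E_{8}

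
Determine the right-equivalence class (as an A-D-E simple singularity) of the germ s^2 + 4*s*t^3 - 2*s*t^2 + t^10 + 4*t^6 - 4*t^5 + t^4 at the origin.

A9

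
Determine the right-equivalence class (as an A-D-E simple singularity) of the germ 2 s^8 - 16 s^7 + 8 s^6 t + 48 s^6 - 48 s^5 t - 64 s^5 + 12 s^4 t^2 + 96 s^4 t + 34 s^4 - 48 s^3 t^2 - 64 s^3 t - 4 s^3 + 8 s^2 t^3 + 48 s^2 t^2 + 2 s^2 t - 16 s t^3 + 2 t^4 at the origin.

D_{5}

The Hessian of f at 0 has rank 0. Corank 2; j^3 = -2*s^2*(2*s - t) has shape L^2 M (L != M), so D-series; mu = 5 gives D_5.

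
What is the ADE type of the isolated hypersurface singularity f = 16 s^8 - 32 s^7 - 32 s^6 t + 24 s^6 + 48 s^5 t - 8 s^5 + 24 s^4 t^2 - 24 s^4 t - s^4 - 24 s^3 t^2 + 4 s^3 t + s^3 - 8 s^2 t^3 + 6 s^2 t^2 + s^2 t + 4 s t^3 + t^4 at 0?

D_5

The Hessian of f at 0 has rank 0. Corank 2; j^3 = s^2*(s + t) has shape L^2 M (L != M), so D-series; mu = 5 gives D_5.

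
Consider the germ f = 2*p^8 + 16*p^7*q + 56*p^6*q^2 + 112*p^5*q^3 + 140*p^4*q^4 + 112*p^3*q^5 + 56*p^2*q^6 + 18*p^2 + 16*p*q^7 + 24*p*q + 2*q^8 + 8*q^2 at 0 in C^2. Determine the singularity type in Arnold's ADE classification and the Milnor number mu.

Type A7, Milnor number mu = 7.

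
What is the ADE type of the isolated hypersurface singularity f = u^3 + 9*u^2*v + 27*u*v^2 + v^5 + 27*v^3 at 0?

The Hessian of f at 0 has rank 0. Corank 2; j^3 = (u + 3*v)^3 is a perfect cube, so E-series; the 5-jet and mu = 8 give E_8.

E_{8}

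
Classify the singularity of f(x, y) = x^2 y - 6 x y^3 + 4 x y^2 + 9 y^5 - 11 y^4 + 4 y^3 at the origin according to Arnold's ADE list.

D_5

The Hessian of f at 0 is [[0, 0], [0, 0]] with rank 0, so corank 2. A Groebner basis of the Jacobian ideal J(f) in C{x,y} is {x*y^2 + 2*x*y/3 + 4*y^2/3, -x*y/3 + y^3 - 2*y^2/3, x^2 + 16*x*y/3 + 20*y^2/3}; counting standard monomials gives mu = 5. Corank 2; j^3 = y*(x + 2*y)^2 has shape L^2 M (L != M), so D-series; mu = 5 gives D_5.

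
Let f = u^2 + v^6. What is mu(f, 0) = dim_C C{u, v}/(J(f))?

5

The Hessian of f at 0 has rank 1. Corank 1: A-series; mu = 5 gives A_5.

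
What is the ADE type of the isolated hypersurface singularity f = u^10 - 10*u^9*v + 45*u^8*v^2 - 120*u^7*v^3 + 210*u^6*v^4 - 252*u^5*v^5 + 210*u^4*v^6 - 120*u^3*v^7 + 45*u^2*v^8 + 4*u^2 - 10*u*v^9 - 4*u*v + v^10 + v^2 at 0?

A9

The Hessian of f at 0 has rank 1. Corank 1: A-series; mu = 9 gives A_9.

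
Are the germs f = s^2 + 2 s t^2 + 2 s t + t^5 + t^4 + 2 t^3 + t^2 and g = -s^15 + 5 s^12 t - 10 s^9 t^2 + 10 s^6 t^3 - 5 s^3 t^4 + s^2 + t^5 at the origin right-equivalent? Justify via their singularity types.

Yes.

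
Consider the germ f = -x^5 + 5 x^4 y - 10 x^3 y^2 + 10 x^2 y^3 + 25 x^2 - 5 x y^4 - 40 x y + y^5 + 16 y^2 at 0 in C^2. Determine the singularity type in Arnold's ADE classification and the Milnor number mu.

The Hessian of f at 0 has rank 1. Corank 1: A-series; mu = 4 gives A_4.

Type A_4, Milnor number mu = 4.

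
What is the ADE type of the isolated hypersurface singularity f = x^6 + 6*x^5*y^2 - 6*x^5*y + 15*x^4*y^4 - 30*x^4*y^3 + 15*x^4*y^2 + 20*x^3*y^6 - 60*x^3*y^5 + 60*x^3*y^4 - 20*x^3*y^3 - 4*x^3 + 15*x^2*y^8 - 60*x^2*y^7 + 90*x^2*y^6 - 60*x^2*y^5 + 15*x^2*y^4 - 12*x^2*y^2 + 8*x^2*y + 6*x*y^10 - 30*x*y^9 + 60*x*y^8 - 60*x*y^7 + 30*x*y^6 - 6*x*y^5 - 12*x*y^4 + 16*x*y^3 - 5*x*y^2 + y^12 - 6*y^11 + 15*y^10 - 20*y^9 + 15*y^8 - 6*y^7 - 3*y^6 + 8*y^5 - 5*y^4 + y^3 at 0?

The Hessian of f at 0 is [[0, 0], [0, 0]] with rank 0, so corank 2. A Groebner basis of the Jacobian ideal J(f) in C{x,y} is {-x^2 + 3*x*y/2 + y^4 + y^3/2 - y^2/2, x^3 + 3*x^2/4 + 119*x*y/8 + 31*y^3/2 - 61*y^2/8, x^2*y + x^2 + 55*x*y/6 + 119*y^3/12 - 29*y^2/6, x^2 + x*y^2 - 3*x*y/2 - y^3 + y^2/2}; counting standard monomials gives mu = 7. Corank 2; j^3 = -(x - y)*(2*x - y)^2 has shape L^2 M (L != M), so D-series; mu = 7 gives D_7.

D_7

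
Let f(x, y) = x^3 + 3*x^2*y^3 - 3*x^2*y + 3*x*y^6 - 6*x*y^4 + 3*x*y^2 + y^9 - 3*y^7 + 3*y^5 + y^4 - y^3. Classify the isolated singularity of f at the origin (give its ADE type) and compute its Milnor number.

Type E_6, Milnor number mu = 6.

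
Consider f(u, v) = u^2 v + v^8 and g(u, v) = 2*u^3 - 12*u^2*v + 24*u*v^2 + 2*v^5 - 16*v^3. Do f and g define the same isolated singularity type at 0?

The Hessian of f at 0 has rank 0. Corank 2; j^3 = u^2*v has shape L^2 M (L != M), so D-series; mu = 9 gives D_9. The Hessian of g at 0 has rank 0. Corank 2; j^3 = 2*(u - 2*v)^3 is a perfect cube, so E-series; the 5-jet and mu = 8 give E_8. f is D_9 but g is E_8, hence not right-equivalent.

No.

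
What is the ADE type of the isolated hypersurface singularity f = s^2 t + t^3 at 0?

The Hessian of f at 0 has rank 0. Corank 2; j^3 = t*(s^2 + t^2) splits into three distinct lines over C (the quadratic factor has nonzero discriminant), so D_4.

D4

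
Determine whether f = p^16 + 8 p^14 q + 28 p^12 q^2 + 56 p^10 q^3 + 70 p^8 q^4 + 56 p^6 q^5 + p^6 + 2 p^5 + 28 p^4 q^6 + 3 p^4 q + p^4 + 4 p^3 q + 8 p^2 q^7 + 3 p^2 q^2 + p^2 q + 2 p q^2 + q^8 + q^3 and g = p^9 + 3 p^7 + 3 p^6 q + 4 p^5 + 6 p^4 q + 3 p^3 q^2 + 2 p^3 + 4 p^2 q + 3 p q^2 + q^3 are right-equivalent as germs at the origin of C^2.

No.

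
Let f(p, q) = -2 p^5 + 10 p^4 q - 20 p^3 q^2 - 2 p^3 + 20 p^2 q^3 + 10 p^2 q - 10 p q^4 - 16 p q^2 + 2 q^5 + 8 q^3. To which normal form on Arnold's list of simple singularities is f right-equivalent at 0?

The Hessian of f at 0 is [[0, 0], [0, 0]] with rank 0, so corank 2. A Groebner basis of the Jacobian ideal J(f) in C{p,q} is {-p*q/5 + q^4 + 2*q^2/5, p*q^2 - 2*q^3, p^2 - 3*p*q + 2*q^2}; counting standard monomials gives mu = 6. Corank 2; j^3 = -2*(p - 2*q)^2*(p - q) has shape L^2 M (L != M), so D-series; mu = 6 gives D_6.

D_{6}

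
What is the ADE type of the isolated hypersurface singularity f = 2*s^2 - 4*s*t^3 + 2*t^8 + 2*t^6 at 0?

The Hessian of f at 0 has rank 1. Corank 1: A-series; mu = 7 gives A_7.

A_7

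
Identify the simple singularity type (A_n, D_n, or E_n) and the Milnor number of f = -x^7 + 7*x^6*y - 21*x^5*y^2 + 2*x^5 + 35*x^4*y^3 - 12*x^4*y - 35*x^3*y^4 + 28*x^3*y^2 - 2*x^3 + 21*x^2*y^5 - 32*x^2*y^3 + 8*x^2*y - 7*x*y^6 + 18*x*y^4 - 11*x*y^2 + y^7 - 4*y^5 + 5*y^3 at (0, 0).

The Hessian of f at 0 has rank 0. Corank 2; j^3 = -(x - y)*(2*x^2 - 6*x*y + 5*y^2) splits into three distinct lines over C (the quadratic factor has nonzero discriminant), so D_4.

Type D_4, Milnor number mu = 4.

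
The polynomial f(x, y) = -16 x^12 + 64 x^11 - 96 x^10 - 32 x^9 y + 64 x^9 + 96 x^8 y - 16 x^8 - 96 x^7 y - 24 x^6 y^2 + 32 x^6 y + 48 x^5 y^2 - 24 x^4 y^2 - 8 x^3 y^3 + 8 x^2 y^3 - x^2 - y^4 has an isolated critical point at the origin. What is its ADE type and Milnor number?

Type A_{3}, Milnor number mu = 3.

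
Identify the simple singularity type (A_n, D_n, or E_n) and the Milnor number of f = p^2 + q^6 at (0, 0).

Type A_{5}, Milnor number mu = 5.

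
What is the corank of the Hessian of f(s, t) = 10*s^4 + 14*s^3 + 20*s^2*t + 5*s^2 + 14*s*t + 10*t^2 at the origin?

0

Hessian at 0 has rank 2.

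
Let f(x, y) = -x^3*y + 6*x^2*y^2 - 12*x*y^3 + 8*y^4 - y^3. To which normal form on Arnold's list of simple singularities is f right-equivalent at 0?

E_7

The Hessian of f at 0 has rank 0. Corank 2; j^3 = -y^3 is a perfect cube, so E-series; the 4-jet and mu = 7 give E_7.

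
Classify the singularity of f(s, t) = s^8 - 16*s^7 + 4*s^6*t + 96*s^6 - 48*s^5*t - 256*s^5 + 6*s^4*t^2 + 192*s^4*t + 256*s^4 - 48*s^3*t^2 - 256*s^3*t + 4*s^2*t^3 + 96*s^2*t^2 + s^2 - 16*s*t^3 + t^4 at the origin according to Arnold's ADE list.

The Hessian of f at 0 is [[2, 0], [0, 0]] with rank 1, so corank 1. A Groebner basis of the Jacobian ideal J(f) in C{s,t} is {t^3, s}; counting standard monomials gives mu = 3. Corank 1: A-series; mu = 3 gives A_3.

A3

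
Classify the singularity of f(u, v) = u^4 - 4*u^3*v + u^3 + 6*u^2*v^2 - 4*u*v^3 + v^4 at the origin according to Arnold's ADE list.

The Hessian of f at 0 is [[0, 0], [0, 0]] with rank 0, so corank 2. A Groebner basis of the Jacobian ideal J(f) in C{u,v} is {v^4, u*v^2 - v^3/3, u^2}; counting standard monomials gives mu = 6. Corank 2; j^3 = u^3 is a perfect cube, so E-series; the 4-jet and mu = 6 give E_6.

E_{6}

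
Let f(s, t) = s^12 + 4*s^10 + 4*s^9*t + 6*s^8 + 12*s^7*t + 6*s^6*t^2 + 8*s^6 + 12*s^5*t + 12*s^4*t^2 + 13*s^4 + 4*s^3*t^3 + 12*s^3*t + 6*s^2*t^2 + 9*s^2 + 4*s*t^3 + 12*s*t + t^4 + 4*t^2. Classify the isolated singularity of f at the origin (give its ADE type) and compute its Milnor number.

The Hessian of f at 0 has rank 1. Corank 1: A-series; mu = 3 gives A_3.

Type A3, Milnor number mu = 3.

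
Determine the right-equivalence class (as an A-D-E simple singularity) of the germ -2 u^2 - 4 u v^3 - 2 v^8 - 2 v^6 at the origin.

The Hessian of f at 0 has rank 1. Corank 1: A-series; mu = 7 gives A_7.

A_{7}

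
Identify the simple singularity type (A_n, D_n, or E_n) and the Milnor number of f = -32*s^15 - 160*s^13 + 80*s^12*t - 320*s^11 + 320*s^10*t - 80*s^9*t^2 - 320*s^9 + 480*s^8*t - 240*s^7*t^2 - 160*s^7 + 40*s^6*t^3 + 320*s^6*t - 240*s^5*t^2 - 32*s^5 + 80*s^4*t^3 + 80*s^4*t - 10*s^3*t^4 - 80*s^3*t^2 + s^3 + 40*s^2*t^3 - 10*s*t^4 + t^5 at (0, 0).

Type E_8, Milnor number mu = 8.

The Hessian of f at 0 has rank 0. Corank 2; j^3 = s^3 is a perfect cube, so E-series; the 5-jet and mu = 8 give E_8.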